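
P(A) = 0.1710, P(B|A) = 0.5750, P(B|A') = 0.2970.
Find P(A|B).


P(B) = P(B|A)*P(A) + P(B|A')*P(A')
= 0.5750*0.1710 + 0.2970*0.8290
= 0.098325 + 0.246213 = 0.344538
P(A|B) = 0.098325/0.344538 = 0.2854

P(A|B) = 0.2854


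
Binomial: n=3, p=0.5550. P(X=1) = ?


C(3,1) = 3
p^1 = 0.555000
(1-p)^2 = 0.198025
P = 3 * 0.555000 * 0.198025 = 0.3297

P(X=1) = 0.3297


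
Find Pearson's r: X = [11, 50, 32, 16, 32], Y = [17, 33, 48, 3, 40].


Mean X = 28.2000, Mean Y = 28.2000
SD X = 13.775340, SD Y = 16.216041
Cov = 144.960000
r = 144.960000/(13.775340*16.216041) = 0.6489

r = 0.6489


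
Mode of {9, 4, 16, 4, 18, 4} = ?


Frequencies: 4:3, 9:1, 16:1, 18:1
Max frequency = 3
Mode = 4

Mode = 4


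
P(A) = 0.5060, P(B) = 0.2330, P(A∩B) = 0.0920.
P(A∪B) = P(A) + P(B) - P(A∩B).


P(A∪B) = 0.5060 + 0.2330 - 0.0920
= 0.7390 - 0.0920
= 0.6470

P(A∪B) = 0.6470


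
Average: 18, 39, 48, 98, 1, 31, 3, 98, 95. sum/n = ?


Sum = 18 + 39 + 48 + 98 + 1 + 31 + 3 + 98 + 95 = 431
n = 9
Mean = 431/9 = 47.8889

Mean = 47.8889


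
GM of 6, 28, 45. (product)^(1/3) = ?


Product = 6 × 28 × 45 = 7560
GM = 7560^(1/3) = 19.6264

GM = 19.6264


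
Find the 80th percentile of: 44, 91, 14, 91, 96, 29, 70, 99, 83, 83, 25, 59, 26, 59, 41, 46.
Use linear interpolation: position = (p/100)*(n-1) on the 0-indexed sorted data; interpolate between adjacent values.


Sorted: 14, 25, 26, 29, 41, 44, 46, 59, 59, 70, 83, 83, 91, 91, 96, 99
n = 16
Index = 80/100 * 15 = 12.0000
Lower = data[12] = 91, Upper = data[13] = 91
P80 = 91 + 0*(0) = 91.0000

P80 = 91.0000


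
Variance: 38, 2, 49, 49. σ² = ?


Mean = 34.5000
Squared deviations: 12.2500, 1056.2500, 210.2500, 210.2500
Sum = 1489.0000
Variance = 1489.0000/4 = 372.2500

Variance = 372.2500


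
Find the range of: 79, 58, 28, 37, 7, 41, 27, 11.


Max = 79, Min = 7
Range = 79 - 7 = 72

Range = 72


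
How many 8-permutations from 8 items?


P(8,8) = 8!/0!
= 40320/1
= 40320

P(8,8) = 40320


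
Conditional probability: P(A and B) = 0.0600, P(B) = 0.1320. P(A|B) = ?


P(A|B) = 0.0600/0.1320 = 0.4545

P(A|B) = 0.4545


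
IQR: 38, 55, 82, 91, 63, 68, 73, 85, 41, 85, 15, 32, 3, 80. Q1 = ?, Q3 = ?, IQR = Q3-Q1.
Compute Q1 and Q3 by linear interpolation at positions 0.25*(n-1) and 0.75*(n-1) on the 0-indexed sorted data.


Sorted: 3, 15, 32, 38, 41, 55, 63, 68, 73, 80, 82, 85, 85, 91
Q1 (25th %ile) = 38.7500
Q3 (75th %ile) = 81.5000
IQR = 81.5000 - 38.7500 = 42.7500

IQR = 42.7500


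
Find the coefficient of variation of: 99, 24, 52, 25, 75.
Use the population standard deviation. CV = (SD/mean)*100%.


Mean = 55.0000
SD = 29.0034
CV = (29.0034/55.0000)*100 = 52.7335%

CV = 52.7335%


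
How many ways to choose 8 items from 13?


C(13,8) = 13!/(8! × 5!)
= 6227020800/(40320 × 120)
= 1287

C(13,8) = 1287


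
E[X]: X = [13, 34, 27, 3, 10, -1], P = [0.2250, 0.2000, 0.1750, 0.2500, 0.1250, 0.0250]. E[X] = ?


E[X] = 13*0.2250 + 34*0.2000 + 27*0.1750 + 3*0.2500 + 10*0.1250 - 1*0.0250
= 2.9250 + 6.8000 + 4.7250 + 0.7500 + 1.2500 - 0.0250
= 16.4250

E[X] = 16.4250


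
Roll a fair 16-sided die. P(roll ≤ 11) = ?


Favorable outcomes (roll ≤ 11): 11
Total outcomes = 16
P = 11/16 = 0.6875

P = 0.6875


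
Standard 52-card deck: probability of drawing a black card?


26 black cards in 52 cards
P = 26/52 = 0.5000

P = 0.5000


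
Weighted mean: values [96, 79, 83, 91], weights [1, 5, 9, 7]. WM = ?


Numerator = 96*1 + 79*5 + 83*9 + 91*7 = 1875
Denominator = 1 + 5 + 9 + 7 = 22
WM = 1875/22 = 85.2273

WM = 85.2273


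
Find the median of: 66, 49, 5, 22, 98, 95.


Sorted: 5, 22, 49, 66, 95, 98
n = 6 (even)
Middle values: 49 and 66
Median = (49+66)/2 = 57.5000

Median = 57.5000


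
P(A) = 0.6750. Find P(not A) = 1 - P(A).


P(not A) = 1 - 0.6750 = 0.3250

P(not A) = 0.3250


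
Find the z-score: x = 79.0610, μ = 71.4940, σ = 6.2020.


z = (79.0610 - 71.4940)/6.2020
= 7.5670/6.2020
= 1.2201

z = 1.2201


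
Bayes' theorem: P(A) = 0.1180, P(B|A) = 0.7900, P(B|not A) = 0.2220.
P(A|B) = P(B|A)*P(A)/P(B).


P(B) = P(B|A)*P(A) + P(B|A')*P(A')
= 0.7900*0.1180 + 0.2220*0.8820
= 0.093220 + 0.195804 = 0.289024
P(A|B) = 0.093220/0.289024 = 0.3225

P(A|B) = 0.3225


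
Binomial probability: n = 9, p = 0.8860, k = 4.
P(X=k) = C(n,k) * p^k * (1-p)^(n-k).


C(9,4) = 126
p^4 = 0.616219
(1-p)^5 = 1.925415e-05
P = 126 * 0.616219 * 1.925415e-05 = 0.0015

P(X=4) = 0.0015


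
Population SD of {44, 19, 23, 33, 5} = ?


Mean = 24.8000
Variance = 172.9600
SD = sqrt(172.9600) = 13.1514

SD = 13.1514


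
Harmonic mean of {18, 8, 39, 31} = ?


Sum of reciprocals = 1/18 + 1/8 + 1/39 + 1/31 = 0.238455
HM = 4/0.238455 = 16.7747

HM = 16.7747


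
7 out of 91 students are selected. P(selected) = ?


P = 7/91 = 0.0769

P = 0.0769


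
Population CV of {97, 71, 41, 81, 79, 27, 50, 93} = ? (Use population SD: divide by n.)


Mean = 67.3750
SD = 23.7062
CV = (23.7062/67.3750)*100 = 35.1855%

CV = 35.1855%


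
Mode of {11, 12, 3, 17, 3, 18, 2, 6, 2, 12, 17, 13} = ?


Frequencies: 2:2, 3:2, 6:1, 11:1, 12:2, 13:1, 17:2, 18:1
Max frequency = 2
Mode = 2, 3, 12, 17

Mode = 2, 3, 12, 17


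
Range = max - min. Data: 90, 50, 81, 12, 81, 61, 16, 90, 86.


Max = 90, Min = 12
Range = 90 - 12 = 78

Range = 78


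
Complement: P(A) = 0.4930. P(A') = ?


P(not A) = 1 - 0.4930 = 0.5070

P(not A) = 0.5070


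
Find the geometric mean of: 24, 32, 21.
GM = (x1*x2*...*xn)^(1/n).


Product = 24 × 32 × 21 = 16128
GM = 16128^(1/3) = 25.2654

GM = 25.2654


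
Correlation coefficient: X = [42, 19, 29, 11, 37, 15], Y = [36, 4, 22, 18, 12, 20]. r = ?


Mean X = 25.5000, Mean Y = 18.6667
SD X = 11.398099, SD Y = 9.775252
Cov = 52.000000
r = 52.000000/(11.398099*9.775252) = 0.4667

r = 0.4667


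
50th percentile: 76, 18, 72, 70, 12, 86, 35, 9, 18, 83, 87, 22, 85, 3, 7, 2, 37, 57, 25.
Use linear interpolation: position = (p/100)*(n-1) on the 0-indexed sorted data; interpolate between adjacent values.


Sorted: 2, 3, 7, 9, 12, 18, 18, 22, 25, 35, 37, 57, 70, 72, 76, 83, 85, 86, 87
n = 19
Index = 50/100 * 18 = 9.0000
Lower = data[9] = 35, Upper = data[10] = 37
P50 = 35 + 0*(2) = 35.0000

P50 = 35.0000


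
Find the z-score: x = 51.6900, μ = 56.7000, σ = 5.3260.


z = (51.6900 - 56.7000)/5.3260
= -5.0100/5.3260
= -0.9407

z = -0.9407


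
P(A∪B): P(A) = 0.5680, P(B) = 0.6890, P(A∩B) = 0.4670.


P(A∪B) = 0.5680 + 0.6890 - 0.4670
= 1.2570 - 0.4670
= 0.7900

P(A∪B) = 0.7900


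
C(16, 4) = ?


C(16,4) = 16!/(4! × 12!)
= 20922789888000/(24 × 479001600)
= 1820

C(16,4) = 1820


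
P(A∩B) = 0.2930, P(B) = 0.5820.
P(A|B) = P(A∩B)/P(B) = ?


P(A|B) = 0.2930/0.5820 = 0.5034

P(A|B) = 0.5034


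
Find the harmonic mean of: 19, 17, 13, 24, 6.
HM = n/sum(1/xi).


Sum of reciprocals = 1/19 + 1/17 + 1/13 + 1/24 + 1/6 = 0.396712
HM = 5/0.396712 = 12.6036

HM = 12.6036


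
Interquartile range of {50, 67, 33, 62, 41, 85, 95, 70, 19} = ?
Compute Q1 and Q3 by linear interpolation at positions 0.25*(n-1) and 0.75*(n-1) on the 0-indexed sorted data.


Sorted: 19, 33, 41, 50, 62, 67, 70, 85, 95
Q1 (25th %ile) = 41.0000
Q3 (75th %ile) = 70.0000
IQR = 70.0000 - 41.0000 = 29.0000

IQR = 29.0000


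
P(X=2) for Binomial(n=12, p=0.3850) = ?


C(12,2) = 66
p^2 = 0.148225
(1-p)^10 = 0.007740
P = 66 * 0.148225 * 0.007740 = 0.0757

P(X=2) = 0.0757


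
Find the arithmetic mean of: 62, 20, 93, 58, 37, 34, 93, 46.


Sum = 62 + 20 + 93 + 58 + 37 + 34 + 93 + 46 = 443
n = 8
Mean = 443/8 = 55.3750

Mean = 55.3750


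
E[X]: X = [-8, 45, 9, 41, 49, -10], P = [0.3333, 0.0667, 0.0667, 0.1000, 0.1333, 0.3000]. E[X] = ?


E[X] = -8*0.3333 + 45*0.0667 + 9*0.0667 + 41*0.1000 + 49*0.1333 - 10*0.3000
= -2.6664 + 3.0015 + 0.6003 + 4.1000 + 6.5317 - 3.0000
= 8.5671

E[X] = 8.5671


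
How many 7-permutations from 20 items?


P(20,7) = 20!/13!
= 2432902008176640000/6227020800
= 390700800

P(20,7) = 390700800


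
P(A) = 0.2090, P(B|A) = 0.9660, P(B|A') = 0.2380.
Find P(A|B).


P(B) = P(B|A)*P(A) + P(B|A')*P(A')
= 0.9660*0.2090 + 0.2380*0.7910
= 0.201894 + 0.188258 = 0.390152
P(A|B) = 0.201894/0.390152 = 0.5175

P(A|B) = 0.5175


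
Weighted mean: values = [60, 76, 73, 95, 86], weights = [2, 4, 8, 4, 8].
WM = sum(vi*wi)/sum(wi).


Numerator = 60*2 + 76*4 + 73*8 + 95*4 + 86*8 = 2076
Denominator = 2 + 4 + 8 + 4 + 8 = 26
WM = 2076/26 = 79.8462

WM = 79.8462


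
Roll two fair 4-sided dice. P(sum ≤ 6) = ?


Total outcomes = 4×4 = 16
Favorable (sum ≤ 6): 13
P = 13/16 = 0.8125

P = 0.8125


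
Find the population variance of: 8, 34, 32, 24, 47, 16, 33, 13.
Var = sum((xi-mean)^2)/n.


Mean = 25.8750
Squared deviations: 319.5156, 66.0156, 37.5156, 3.5156, 446.2656, 97.5156, 50.7656, 165.7656
Sum = 1186.8750
Variance = 1186.8750/8 = 148.3594

Variance = 148.3594


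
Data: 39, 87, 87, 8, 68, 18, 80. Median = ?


Sorted: 8, 18, 39, 68, 80, 87, 87
n = 7 (odd)
Middle value = 68

Median = 68


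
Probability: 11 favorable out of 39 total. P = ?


P = 11/39 = 0.2821

P = 0.2821


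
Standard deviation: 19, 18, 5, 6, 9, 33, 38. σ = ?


Mean = 18.2857
Variance = 145.6327
SD = sqrt(145.6327) = 12.0678

SD = 12.0678


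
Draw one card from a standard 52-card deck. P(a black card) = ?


26 black cards in 52 cards
P = 26/52 = 0.5000

P = 0.5000


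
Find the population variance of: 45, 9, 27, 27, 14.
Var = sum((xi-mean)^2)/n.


Mean = 24.4000
Squared deviations: 424.3600, 237.1600, 6.7600, 6.7600, 108.1600
Sum = 783.2000
Variance = 783.2000/5 = 156.6400

Variance = 156.6400


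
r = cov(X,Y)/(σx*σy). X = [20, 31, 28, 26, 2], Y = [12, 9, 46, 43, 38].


Mean X = 21.4000, Mean Y = 29.6000
SD X = 10.346014, SD Y = 15.831614
Cov = -33.240000
r = -33.240000/(10.346014*15.831614) = -0.2029

r = -0.2029


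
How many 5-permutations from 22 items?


P(22,5) = 22!/17!
= 1124000727777607680000/355687428096000
= 3160080

P(22,5) = 3160080


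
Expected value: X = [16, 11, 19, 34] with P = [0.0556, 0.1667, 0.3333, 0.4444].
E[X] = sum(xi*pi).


E[X] = 16*0.0556 + 11*0.1667 + 19*0.3333 + 34*0.4444
= 0.8896 + 1.8337 + 6.3327 + 15.1096
= 24.1656

E[X] = 24.1656


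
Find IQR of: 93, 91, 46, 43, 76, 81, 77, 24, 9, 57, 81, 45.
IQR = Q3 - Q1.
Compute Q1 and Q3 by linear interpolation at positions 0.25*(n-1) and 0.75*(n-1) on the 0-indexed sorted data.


Sorted: 9, 24, 43, 45, 46, 57, 76, 77, 81, 81, 91, 93
Q1 (25th %ile) = 44.5000
Q3 (75th %ile) = 81.0000
IQR = 81.0000 - 44.5000 = 36.5000

IQR = 36.5000


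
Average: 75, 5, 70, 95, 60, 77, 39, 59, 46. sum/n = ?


Sum = 75 + 5 + 70 + 95 + 60 + 77 + 39 + 59 + 46 = 526
n = 9
Mean = 526/9 = 58.4444

Mean = 58.4444


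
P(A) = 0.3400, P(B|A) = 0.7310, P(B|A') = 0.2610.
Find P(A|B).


P(B) = P(B|A)*P(A) + P(B|A')*P(A')
= 0.7310*0.3400 + 0.2610*0.6600
= 0.248540 + 0.172260 = 0.420800
P(A|B) = 0.248540/0.420800 = 0.5906

P(A|B) = 0.5906


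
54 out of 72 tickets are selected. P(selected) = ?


P = 54/72 = 0.7500

P = 0.7500


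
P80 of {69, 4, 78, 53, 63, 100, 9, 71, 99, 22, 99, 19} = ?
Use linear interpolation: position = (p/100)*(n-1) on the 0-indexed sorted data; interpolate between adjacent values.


Sorted: 4, 9, 19, 22, 53, 63, 69, 71, 78, 99, 99, 100
n = 12
Index = 80/100 * 11 = 8.8000
Lower = data[8] = 78, Upper = data[9] = 99
P80 = 78 + 0.8000*(21) = 94.8000

P80 = 94.8000


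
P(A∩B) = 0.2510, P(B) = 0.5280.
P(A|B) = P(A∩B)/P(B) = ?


P(A|B) = 0.2510/0.5280 = 0.4754

P(A|B) = 0.4754


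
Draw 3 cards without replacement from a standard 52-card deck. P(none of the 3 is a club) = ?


P(no clubs) = (39/52) × (38/51) × (37/50)
= 0.4135

P = 0.4135


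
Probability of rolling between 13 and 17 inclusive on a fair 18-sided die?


Favorable outcomes (13 ≤ roll ≤ 17): 5
Total outcomes = 18
P = 5/18 = 0.2778

P = 0.2778


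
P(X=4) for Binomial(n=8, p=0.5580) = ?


C(8,4) = 70
p^4 = 0.096948
(1-p)^4 = 0.038167
P = 70 * 0.096948 * 0.038167 = 0.2590

P(X=4) = 0.2590


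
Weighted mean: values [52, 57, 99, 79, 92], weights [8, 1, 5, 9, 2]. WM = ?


Numerator = 52*8 + 57*1 + 99*5 + 79*9 + 92*2 = 1863
Denominator = 8 + 1 + 5 + 9 + 2 = 25
WM = 1863/25 = 74.5200

WM = 74.5200


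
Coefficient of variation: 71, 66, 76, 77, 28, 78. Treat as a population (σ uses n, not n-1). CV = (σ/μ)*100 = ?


Mean = 66.0000
SD = 17.4833
CV = (17.4833/66.0000)*100 = 26.4899%

CV = 26.4899%


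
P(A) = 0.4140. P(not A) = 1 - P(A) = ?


P(not A) = 1 - 0.4140 = 0.5860

P(not A) = 0.5860


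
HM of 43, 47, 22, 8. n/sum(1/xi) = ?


Sum of reciprocals = 1/43 + 1/47 + 1/22 + 1/8 = 0.214987
HM = 4/0.214987 = 18.6058

HM = 18.6058


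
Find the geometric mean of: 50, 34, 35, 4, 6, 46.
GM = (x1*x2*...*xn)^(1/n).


Product = 50 × 34 × 35 × 4 × 6 × 46 = 65688000
GM = 65688000^(1/6) = 20.0870

GM = 20.0870


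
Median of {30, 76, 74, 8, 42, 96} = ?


Sorted: 8, 30, 42, 74, 76, 96
n = 6 (even)
Middle values: 42 and 74
Median = (42+74)/2 = 58.0000

Median = 58.0000


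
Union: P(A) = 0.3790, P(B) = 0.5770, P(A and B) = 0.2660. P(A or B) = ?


P(A∪B) = 0.3790 + 0.5770 - 0.2660
= 0.9560 - 0.2660
= 0.6900

P(A∪B) = 0.6900


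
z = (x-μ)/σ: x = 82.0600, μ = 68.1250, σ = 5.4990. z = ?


z = (82.0600 - 68.1250)/5.4990
= 13.9350/5.4990
= 2.5341

z = 2.5341


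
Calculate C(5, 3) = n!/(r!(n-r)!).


C(5,3) = 5!/(3! × 2!)
= 120/(6 × 2)
= 10

C(5,3) = 10


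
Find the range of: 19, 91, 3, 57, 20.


Max = 91, Min = 3
Range = 91 - 3 = 88

Range = 88


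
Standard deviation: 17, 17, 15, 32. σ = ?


Mean = 20.2500
Variance = 46.6875
SD = sqrt(46.6875) = 6.8328

SD = 6.8328


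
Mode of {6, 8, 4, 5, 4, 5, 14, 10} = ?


Frequencies: 4:2, 5:2, 6:1, 8:1, 10:1, 14:1
Max frequency = 2
Mode = 4, 5

Mode = 4, 5


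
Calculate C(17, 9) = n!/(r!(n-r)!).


C(17,9) = 17!/(9! × 8!)
= 355687428096000/(362880 × 40320)
= 24310

C(17,9) = 24310


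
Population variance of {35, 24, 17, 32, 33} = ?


Mean = 28.2000
Squared deviations: 46.2400, 17.6400, 125.4400, 14.4400, 23.0400
Sum = 226.8000
Variance = 226.8000/5 = 45.3600

Variance = 45.3600


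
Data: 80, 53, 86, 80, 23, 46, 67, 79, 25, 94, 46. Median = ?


Sorted: 23, 25, 46, 46, 53, 67, 79, 80, 80, 86, 94
n = 11 (odd)
Middle value = 67

Median = 67


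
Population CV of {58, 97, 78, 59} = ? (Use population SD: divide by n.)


Mean = 73.0000
SD = 15.9844
CV = (15.9844/73.0000)*100 = 21.8964%

CV = 21.8964%


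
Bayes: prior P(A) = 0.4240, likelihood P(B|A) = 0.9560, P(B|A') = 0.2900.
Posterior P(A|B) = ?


P(B) = P(B|A)*P(A) + P(B|A')*P(A')
= 0.9560*0.4240 + 0.2900*0.5760
= 0.405344 + 0.167040 = 0.572384
P(A|B) = 0.405344/0.572384 = 0.7082

P(A|B) = 0.7082


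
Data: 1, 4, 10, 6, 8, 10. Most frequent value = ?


Frequencies: 1:1, 4:1, 6:1, 8:1, 10:2
Max frequency = 2
Mode = 10

Mode = 10


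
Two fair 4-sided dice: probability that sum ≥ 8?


Total outcomes = 4×4 = 16
Favorable (sum ≥ 8): 1
P = 1/16 = 0.0625

P = 0.0625


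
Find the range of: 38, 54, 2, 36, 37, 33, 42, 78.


Max = 78, Min = 2
Range = 78 - 2 = 76

Range = 76


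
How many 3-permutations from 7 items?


P(7,3) = 7!/4!
= 5040/24
= 210

P(7,3) = 210


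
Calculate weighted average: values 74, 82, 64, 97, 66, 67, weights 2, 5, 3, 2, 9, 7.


Numerator = 74*2 + 82*5 + 64*3 + 97*2 + 66*9 + 67*7 = 2007
Denominator = 2 + 5 + 3 + 2 + 9 + 7 = 28
WM = 2007/28 = 71.6786

WM = 71.6786


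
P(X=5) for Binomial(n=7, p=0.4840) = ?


C(7,5) = 21
p^5 = 0.026560
(1-p)^2 = 0.266256
P = 21 * 0.026560 * 0.266256 = 0.1485

P(X=5) = 0.1485


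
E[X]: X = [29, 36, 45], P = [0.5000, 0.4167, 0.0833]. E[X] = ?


E[X] = 29*0.5000 + 36*0.4167 + 45*0.0833
= 14.5000 + 15.0012 + 3.7485
= 33.2497

E[X] = 33.2497


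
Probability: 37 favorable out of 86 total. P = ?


P = 37/86 = 0.4302

P = 0.4302


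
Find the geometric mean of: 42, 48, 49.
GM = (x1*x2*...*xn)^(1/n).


Product = 42 × 48 × 49 = 98784
GM = 98784^(1/3) = 46.2270

GM = 46.2270


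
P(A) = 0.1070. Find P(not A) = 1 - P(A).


P(not A) = 1 - 0.1070 = 0.8930

P(not A) = 0.8930


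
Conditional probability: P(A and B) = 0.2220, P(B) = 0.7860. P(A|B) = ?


P(A|B) = 0.2220/0.7860 = 0.2824

P(A|B) = 0.2824


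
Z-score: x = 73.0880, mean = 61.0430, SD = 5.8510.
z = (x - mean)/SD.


z = (73.0880 - 61.0430)/5.8510
= 12.0450/5.8510
= 2.0586

z = 2.0586


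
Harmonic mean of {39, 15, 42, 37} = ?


Sum of reciprocals = 1/39 + 1/15 + 1/42 + 1/37 = 0.143144
HM = 4/0.143144 = 27.9438

HM = 27.9438


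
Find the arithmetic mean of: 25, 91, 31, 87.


Sum = 25 + 91 + 31 + 87 = 234
n = 4
Mean = 234/4 = 58.5000

Mean = 58.5000


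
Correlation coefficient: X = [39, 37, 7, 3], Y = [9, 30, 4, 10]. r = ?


Mean X = 21.5000, Mean Y = 13.2500
SD X = 16.575584, SD Y = 9.934158
Cov = 94.875000
r = 94.875000/(16.575584*9.934158) = 0.5762

r = 0.5762


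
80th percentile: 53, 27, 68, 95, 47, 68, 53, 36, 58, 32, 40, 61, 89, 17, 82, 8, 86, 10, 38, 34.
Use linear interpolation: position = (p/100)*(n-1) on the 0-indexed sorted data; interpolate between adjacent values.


Sorted: 8, 10, 17, 27, 32, 34, 36, 38, 40, 47, 53, 53, 58, 61, 68, 68, 82, 86, 89, 95
n = 20
Index = 80/100 * 19 = 15.2000
Lower = data[15] = 68, Upper = data[16] = 82
P80 = 68 + 0.2000*(14) = 70.8000

P80 = 70.8000


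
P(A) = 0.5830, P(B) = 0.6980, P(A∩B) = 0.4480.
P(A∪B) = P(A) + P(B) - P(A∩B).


P(A∪B) = 0.5830 + 0.6980 - 0.4480
= 1.2810 - 0.4480
= 0.8330

P(A∪B) = 0.8330


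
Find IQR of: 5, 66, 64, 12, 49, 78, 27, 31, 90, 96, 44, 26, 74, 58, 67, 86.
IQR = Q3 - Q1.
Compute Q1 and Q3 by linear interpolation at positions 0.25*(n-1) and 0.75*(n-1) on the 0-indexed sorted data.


Sorted: 5, 12, 26, 27, 31, 44, 49, 58, 64, 66, 67, 74, 78, 86, 90, 96
Q1 (25th %ile) = 30.0000
Q3 (75th %ile) = 75.0000
IQR = 75.0000 - 30.0000 = 45.0000

IQR = 45.0000


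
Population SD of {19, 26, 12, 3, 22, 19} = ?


Mean = 16.8333
Variance = 55.8056
SD = sqrt(55.8056) = 7.4703

SD = 7.4703


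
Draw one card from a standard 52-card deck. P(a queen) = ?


4 queens in 52 cards
P = 4/52 = 0.0769

P = 0.0769


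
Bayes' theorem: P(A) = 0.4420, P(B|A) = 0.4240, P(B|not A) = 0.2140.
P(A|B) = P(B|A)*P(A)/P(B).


P(B) = P(B|A)*P(A) + P(B|A')*P(A')
= 0.4240*0.4420 + 0.2140*0.5580
= 0.187408 + 0.119412 = 0.306820
P(A|B) = 0.187408/0.306820 = 0.6108

P(A|B) = 0.6108


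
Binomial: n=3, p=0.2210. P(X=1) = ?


C(3,1) = 3
p^1 = 0.221000
(1-p)^2 = 0.606841
P = 3 * 0.221000 * 0.606841 = 0.4023

P(X=1) = 0.4023


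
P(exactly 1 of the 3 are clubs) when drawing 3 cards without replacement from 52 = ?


Hypergeometric: P(X=1) = C(13,1)·C(39,2) / C(52,3)
= 13 × 741 / 22100
= 9633/22100 = 0.4359

P = 0.4359


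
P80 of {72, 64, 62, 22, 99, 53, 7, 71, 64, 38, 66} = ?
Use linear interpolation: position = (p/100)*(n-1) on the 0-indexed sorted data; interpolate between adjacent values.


Sorted: 7, 22, 38, 53, 62, 64, 64, 66, 71, 72, 99
n = 11
Index = 80/100 * 10 = 8.0000
Lower = data[8] = 71, Upper = data[9] = 72
P80 = 71 + 0*(1) = 71.0000

P80 = 71.0000


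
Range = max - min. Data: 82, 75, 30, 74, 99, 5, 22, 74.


Max = 99, Min = 5
Range = 99 - 5 = 94

Range = 94


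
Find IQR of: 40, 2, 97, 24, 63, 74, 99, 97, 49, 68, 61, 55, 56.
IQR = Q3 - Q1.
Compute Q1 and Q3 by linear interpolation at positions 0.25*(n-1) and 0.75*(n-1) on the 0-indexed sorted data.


Sorted: 2, 24, 40, 49, 55, 56, 61, 63, 68, 74, 97, 97, 99
Q1 (25th %ile) = 49.0000
Q3 (75th %ile) = 74.0000
IQR = 74.0000 - 49.0000 = 25.0000

IQR = 25.0000


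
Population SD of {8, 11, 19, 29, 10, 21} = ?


Mean = 16.3333
Variance = 54.5556
SD = sqrt(54.5556) = 7.3862

SD = 7.3862


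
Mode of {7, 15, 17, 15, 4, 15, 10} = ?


Frequencies: 4:1, 7:1, 10:1, 15:3, 17:1
Max frequency = 3
Mode = 15

Mode = 15


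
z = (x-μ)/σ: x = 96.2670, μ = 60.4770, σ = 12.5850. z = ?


z = (96.2670 - 60.4770)/12.5850
= 35.7900/12.5850
= 2.8439

z = 2.8439


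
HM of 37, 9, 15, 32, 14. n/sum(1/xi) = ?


Sum of reciprocals = 1/37 + 1/9 + 1/15 + 1/32 + 1/14 = 0.307483
HM = 5/0.307483 = 16.2610

HM = 16.2610


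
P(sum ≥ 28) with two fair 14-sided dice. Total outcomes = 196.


Total outcomes = 14×14 = 196
Favorable (sum ≥ 28): 1
P = 1/196 = 0.0051

P = 0.0051


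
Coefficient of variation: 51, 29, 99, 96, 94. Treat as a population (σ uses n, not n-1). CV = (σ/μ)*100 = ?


Mean = 73.8000
SD = 28.5054
CV = (28.5054/73.8000)*100 = 38.6253%

CV = 38.6253%


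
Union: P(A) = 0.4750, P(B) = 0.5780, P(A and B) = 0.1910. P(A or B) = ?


P(A∪B) = 0.4750 + 0.5780 - 0.1910
= 1.0530 - 0.1910
= 0.8620

P(A∪B) = 0.8620


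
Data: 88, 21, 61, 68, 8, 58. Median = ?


Sorted: 8, 21, 58, 61, 68, 88
n = 6 (even)
Middle values: 58 and 61
Median = (58+61)/2 = 59.5000

Median = 59.5000


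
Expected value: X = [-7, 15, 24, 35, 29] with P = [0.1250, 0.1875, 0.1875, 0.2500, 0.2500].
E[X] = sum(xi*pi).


E[X] = -7*0.1250 + 15*0.1875 + 24*0.1875 + 35*0.2500 + 29*0.2500
= -0.8750 + 2.8125 + 4.5000 + 8.7500 + 7.2500
= 22.4375

E[X] = 22.4375


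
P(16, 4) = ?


P(16,4) = 16!/12!
= 20922789888000/479001600
= 43680

P(16,4) = 43680


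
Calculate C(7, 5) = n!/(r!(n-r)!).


C(7,5) = 7!/(5! × 2!)
= 5040/(120 × 2)
= 21

C(7,5) = 21


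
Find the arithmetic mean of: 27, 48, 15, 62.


Sum = 27 + 48 + 15 + 62 = 152
n = 4
Mean = 152/4 = 38.0000

Mean = 38.0000


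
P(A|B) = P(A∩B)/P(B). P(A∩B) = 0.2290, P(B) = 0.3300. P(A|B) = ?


P(A|B) = 0.2290/0.3300 = 0.6939

P(A|B) = 0.6939


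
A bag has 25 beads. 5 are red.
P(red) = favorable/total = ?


P = 5/25 = 0.2000

P = 0.2000


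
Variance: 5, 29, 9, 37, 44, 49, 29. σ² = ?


Mean = 28.8571
Squared deviations: 569.1633, 0.0204, 394.3061, 66.3061, 229.3061, 405.7347, 0.0204
Sum = 1664.8571
Variance = 1664.8571/7 = 237.8367

Variance = 237.8367


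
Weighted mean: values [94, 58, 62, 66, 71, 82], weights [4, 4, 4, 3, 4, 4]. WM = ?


Numerator = 94*4 + 58*4 + 62*4 + 66*3 + 71*4 + 82*4 = 1666
Denominator = 4 + 4 + 4 + 3 + 4 + 4 = 23
WM = 1666/23 = 72.4348

WM = 72.4348


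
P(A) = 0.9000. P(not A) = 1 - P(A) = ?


P(not A) = 1 - 0.9000 = 0.1000

P(not A) = 0.1000


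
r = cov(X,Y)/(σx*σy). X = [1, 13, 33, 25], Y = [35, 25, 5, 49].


Mean X = 18.0000, Mean Y = 28.5000
SD X = 12.124356, SD Y = 16.023420
Cov = -75.500000
r = -75.500000/(12.124356*16.023420) = -0.3886

r = -0.3886


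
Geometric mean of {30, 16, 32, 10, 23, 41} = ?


Product = 30 × 16 × 32 × 10 × 23 × 41 = 144844800
GM = 144844800^(1/6) = 22.9166

GM = 22.9166


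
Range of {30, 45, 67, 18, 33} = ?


Max = 67, Min = 18
Range = 67 - 18 = 49

Range = 49


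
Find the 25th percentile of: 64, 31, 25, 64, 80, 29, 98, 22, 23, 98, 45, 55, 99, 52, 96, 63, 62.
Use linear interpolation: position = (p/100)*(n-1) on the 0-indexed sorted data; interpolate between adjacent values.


Sorted: 22, 23, 25, 29, 31, 45, 52, 55, 62, 63, 64, 64, 80, 96, 98, 98, 99
n = 17
Index = 25/100 * 16 = 4.0000
Lower = data[4] = 31, Upper = data[5] = 45
P25 = 31 + 0*(14) = 31.0000

P25 = 31.0000


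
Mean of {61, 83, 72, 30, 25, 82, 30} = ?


Sum = 61 + 83 + 72 + 30 + 25 + 82 + 30 = 383
n = 7
Mean = 383/7 = 54.7143

Mean = 54.7143


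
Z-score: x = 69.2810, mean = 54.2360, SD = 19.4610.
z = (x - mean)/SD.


z = (69.2810 - 54.2360)/19.4610
= 15.0450/19.4610
= 0.7731

z = 0.7731


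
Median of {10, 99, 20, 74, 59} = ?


Sorted: 10, 20, 59, 74, 99
n = 5 (odd)
Middle value = 59

Median = 59


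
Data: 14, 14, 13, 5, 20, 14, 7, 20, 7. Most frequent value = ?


Frequencies: 5:1, 7:2, 13:1, 14:3, 20:2
Max frequency = 3
Mode = 14

Mode = 14


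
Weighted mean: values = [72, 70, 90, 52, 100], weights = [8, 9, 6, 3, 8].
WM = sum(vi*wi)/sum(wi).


Numerator = 72*8 + 70*9 + 90*6 + 52*3 + 100*8 = 2702
Denominator = 8 + 9 + 6 + 3 + 8 = 34
WM = 2702/34 = 79.4706

WM = 79.4706


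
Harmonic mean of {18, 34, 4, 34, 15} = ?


Sum of reciprocals = 1/18 + 1/34 + 1/4 + 1/34 + 1/15 = 0.431046
HM = 5/0.431046 = 11.5997

HM = 11.5997


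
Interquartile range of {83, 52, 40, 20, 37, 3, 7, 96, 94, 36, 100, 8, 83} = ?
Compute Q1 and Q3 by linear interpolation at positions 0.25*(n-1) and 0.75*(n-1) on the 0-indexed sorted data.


Sorted: 3, 7, 8, 20, 36, 37, 40, 52, 83, 83, 94, 96, 100
Q1 (25th %ile) = 20.0000
Q3 (75th %ile) = 83.0000
IQR = 83.0000 - 20.0000 = 63.0000

IQR = 63.0000


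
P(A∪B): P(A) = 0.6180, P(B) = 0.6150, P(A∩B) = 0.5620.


P(A∪B) = 0.6180 + 0.6150 - 0.5620
= 1.2330 - 0.5620
= 0.6710

P(A∪B) = 0.6710


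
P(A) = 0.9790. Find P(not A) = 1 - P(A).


P(not A) = 1 - 0.9790 = 0.0210

P(not A) = 0.0210


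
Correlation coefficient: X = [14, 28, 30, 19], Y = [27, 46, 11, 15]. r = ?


Mean X = 22.7500, Mean Y = 24.7500
SD X = 6.533567, SD Y = 13.608361
Cov = 7.187500
r = 7.187500/(6.533567*13.608361) = 0.0808

r = 0.0808


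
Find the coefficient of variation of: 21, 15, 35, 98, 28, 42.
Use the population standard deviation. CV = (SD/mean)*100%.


Mean = 39.8333
SD = 27.4555
CV = (27.4555/39.8333)*100 = 68.9260%

CV = 68.9260%


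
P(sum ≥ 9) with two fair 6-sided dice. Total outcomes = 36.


Total outcomes = 6×6 = 36
Favorable (sum ≥ 9): 10
P = 10/36 = 0.2778

P = 0.2778


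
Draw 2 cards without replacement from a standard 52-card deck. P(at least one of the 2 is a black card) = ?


P(at least one) = 1 - P(none)
P(none) = (26/52) × (25/51) = 0.245098
P(at least one) = 1 - 0.245098 = 0.7549

P = 0.7549


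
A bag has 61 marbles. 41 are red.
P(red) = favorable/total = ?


P = 41/61 = 0.6721

P = 0.6721


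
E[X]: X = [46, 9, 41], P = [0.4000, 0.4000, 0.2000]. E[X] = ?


E[X] = 46*0.4000 + 9*0.4000 + 41*0.2000
= 18.4000 + 3.6000 + 8.2000
= 30.2000

E[X] = 30.2000


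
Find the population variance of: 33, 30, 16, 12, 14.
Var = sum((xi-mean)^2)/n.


Mean = 21.0000
Squared deviations: 144.0000, 81.0000, 25.0000, 81.0000, 49.0000
Sum = 380.0000
Variance = 380.0000/5 = 76.0000

Variance = 76.0000


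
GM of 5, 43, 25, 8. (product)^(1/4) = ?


Product = 5 × 43 × 25 × 8 = 43000
GM = 43000^(1/4) = 14.4002

GM = 14.4002


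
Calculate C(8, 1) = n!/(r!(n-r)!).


C(8,1) = 8!/(1! × 7!)
= 40320/(1 × 5040)
= 8

C(8,1) = 8


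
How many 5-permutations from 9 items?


P(9,5) = 9!/4!
= 362880/24
= 15120

P(9,5) = 15120


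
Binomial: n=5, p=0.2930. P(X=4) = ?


C(5,4) = 5
p^4 = 0.007370
(1-p)^1 = 0.707000
P = 5 * 0.007370 * 0.707000 = 0.0261

P(X=4) = 0.0261


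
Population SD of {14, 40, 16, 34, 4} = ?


Mean = 21.6000
Variance = 178.2400
SD = sqrt(178.2400) = 13.3507

SD = 13.3507


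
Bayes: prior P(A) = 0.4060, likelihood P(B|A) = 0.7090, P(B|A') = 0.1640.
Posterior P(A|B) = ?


P(B) = P(B|A)*P(A) + P(B|A')*P(A')
= 0.7090*0.4060 + 0.1640*0.5940
= 0.287854 + 0.097416 = 0.385270
P(A|B) = 0.287854/0.385270 = 0.7471

P(A|B) = 0.7471


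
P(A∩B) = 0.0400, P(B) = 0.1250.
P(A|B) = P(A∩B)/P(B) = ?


P(A|B) = 0.0400/0.1250 = 0.3200

P(A|B) = 0.3200


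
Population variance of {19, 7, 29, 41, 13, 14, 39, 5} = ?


Mean = 20.8750
Squared deviations: 3.5156, 192.5156, 66.0156, 405.0156, 62.0156, 47.2656, 328.5156, 252.0156
Sum = 1356.8750
Variance = 1356.8750/8 = 169.6094

Variance = 169.6094


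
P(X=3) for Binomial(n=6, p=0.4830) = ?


C(6,3) = 20
p^3 = 0.112679
(1-p)^3 = 0.138188
P = 20 * 0.112679 * 0.138188 = 0.3114

P(X=3) = 0.3114


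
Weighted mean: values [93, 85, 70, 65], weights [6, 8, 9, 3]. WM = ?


Numerator = 93*6 + 85*8 + 70*9 + 65*3 = 2063
Denominator = 6 + 8 + 9 + 3 = 26
WM = 2063/26 = 79.3462

WM = 79.3462


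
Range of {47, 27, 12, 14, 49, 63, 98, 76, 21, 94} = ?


Max = 98, Min = 12
Range = 98 - 12 = 86

Range = 86


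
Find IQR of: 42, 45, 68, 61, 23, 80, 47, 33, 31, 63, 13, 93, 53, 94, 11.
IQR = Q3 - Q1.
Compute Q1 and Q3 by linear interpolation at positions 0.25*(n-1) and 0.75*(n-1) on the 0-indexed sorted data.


Sorted: 11, 13, 23, 31, 33, 42, 45, 47, 53, 61, 63, 68, 80, 93, 94
Q1 (25th %ile) = 32.0000
Q3 (75th %ile) = 65.5000
IQR = 65.5000 - 32.0000 = 33.5000

IQR = 33.5000


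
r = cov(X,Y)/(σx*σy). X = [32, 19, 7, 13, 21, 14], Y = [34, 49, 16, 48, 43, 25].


Mean X = 17.6667, Mean Y = 35.8333
SD X = 7.824463, SD Y = 12.157531
Cov = 34.944444
r = 34.944444/(7.824463*12.157531) = 0.3673

r = 0.3673


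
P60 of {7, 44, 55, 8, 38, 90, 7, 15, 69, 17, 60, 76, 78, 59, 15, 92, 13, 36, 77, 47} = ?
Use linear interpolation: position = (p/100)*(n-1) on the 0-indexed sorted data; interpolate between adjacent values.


Sorted: 7, 7, 8, 13, 15, 15, 17, 36, 38, 44, 47, 55, 59, 60, 69, 76, 77, 78, 90, 92
n = 20
Index = 60/100 * 19 = 11.4000
Lower = data[11] = 55, Upper = data[12] = 59
P60 = 55 + 0.4000*(4) = 56.6000

P60 = 56.6000


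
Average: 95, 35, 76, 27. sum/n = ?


Sum = 95 + 35 + 76 + 27 = 233
n = 4
Mean = 233/4 = 58.2500

Mean = 58.2500


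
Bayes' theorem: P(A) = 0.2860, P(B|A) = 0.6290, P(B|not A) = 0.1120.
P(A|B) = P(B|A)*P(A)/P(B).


P(B) = P(B|A)*P(A) + P(B|A')*P(A')
= 0.6290*0.2860 + 0.1120*0.7140
= 0.179894 + 0.079968 = 0.259862
P(A|B) = 0.179894/0.259862 = 0.6923

P(A|B) = 0.6923


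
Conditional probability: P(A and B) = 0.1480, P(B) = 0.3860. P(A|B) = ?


P(A|B) = 0.1480/0.3860 = 0.3834

P(A|B) = 0.3834


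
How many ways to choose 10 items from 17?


C(17,10) = 17!/(10! × 7!)
= 355687428096000/(3628800 × 5040)
= 19448

C(17,10) = 19448


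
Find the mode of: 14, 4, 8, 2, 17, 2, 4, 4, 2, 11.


Frequencies: 2:3, 4:3, 8:1, 11:1, 14:1, 17:1
Max frequency = 3
Mode = 2, 4

Mode = 2, 4


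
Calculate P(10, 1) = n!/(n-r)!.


P(10,1) = 10!/9!
= 3628800/362880
= 10

P(10,1) = 10


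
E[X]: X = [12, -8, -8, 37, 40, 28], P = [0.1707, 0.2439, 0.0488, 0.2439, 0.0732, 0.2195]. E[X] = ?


E[X] = 12*0.1707 - 8*0.2439 - 8*0.0488 + 37*0.2439 + 40*0.0732 + 28*0.2195
= 2.0484 - 1.9512 - 0.3904 + 9.0243 + 2.9280 + 6.1460
= 17.8051

E[X] = 17.8051


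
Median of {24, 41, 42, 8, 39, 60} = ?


Sorted: 8, 24, 39, 41, 42, 60
n = 6 (even)
Middle values: 39 and 41
Median = (39+41)/2 = 40.0000

Median = 40.0000


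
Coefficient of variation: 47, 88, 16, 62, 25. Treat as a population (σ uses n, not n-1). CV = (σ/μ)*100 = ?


Mean = 47.6000
SD = 25.8813
CV = (25.8813/47.6000)*100 = 54.3724%

CV = 54.3724%


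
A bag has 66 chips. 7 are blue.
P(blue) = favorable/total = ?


P = 7/66 = 0.1061

P = 0.1061


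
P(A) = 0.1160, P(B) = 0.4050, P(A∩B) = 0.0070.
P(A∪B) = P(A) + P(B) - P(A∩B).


P(A∪B) = 0.1160 + 0.4050 - 0.0070
= 0.5210 - 0.0070
= 0.5140

P(A∪B) = 0.5140


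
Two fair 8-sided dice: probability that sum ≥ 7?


Total outcomes = 8×8 = 64
Favorable (sum ≥ 7): 49
P = 49/64 = 0.7656

P = 0.7656


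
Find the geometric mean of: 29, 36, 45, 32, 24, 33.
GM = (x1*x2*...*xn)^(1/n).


Product = 29 × 36 × 45 × 32 × 24 × 33 = 1190661120
GM = 1190661120^(1/6) = 32.5560

GM = 32.5560


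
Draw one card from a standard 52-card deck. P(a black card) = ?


26 black cards in 52 cards
P = 26/52 = 0.5000

P = 0.5000


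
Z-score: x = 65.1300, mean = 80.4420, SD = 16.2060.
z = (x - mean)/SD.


z = (65.1300 - 80.4420)/16.2060
= -15.3120/16.2060
= -0.9448

z = -0.9448


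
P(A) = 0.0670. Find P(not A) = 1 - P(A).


P(not A) = 1 - 0.0670 = 0.9330

P(not A) = 0.9330


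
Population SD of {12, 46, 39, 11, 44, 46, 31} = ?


Mean = 32.7143
Variance = 203.3469
SD = sqrt(203.3469) = 14.2600

SD = 14.2600


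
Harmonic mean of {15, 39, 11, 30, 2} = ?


Sum of reciprocals = 1/15 + 1/39 + 1/11 + 1/30 + 1/2 = 0.716550
HM = 5/0.716550 = 6.9779

HM = 6.9779


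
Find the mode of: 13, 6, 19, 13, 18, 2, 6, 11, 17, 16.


Frequencies: 2:1, 6:2, 11:1, 13:2, 16:1, 17:1, 18:1, 19:1
Max frequency = 2
Mode = 6, 13

Mode = 6, 13


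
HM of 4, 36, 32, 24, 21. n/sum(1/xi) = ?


Sum of reciprocals = 1/4 + 1/36 + 1/32 + 1/24 + 1/21 = 0.398313
HM = 5/0.398313 = 12.5529

HM = 12.5529


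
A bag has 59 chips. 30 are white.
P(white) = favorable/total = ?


P = 30/59 = 0.5085

P = 0.5085


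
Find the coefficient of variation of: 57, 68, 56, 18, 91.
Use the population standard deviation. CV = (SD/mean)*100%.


Mean = 58.0000
SD = 23.6390
CV = (23.6390/58.0000)*100 = 40.7568%

CV = 40.7568%


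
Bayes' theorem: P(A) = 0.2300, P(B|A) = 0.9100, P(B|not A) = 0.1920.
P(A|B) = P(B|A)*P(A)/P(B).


P(B) = P(B|A)*P(A) + P(B|A')*P(A')
= 0.9100*0.2300 + 0.1920*0.7700
= 0.209300 + 0.147840 = 0.357140
P(A|B) = 0.209300/0.357140 = 0.5860

P(A|B) = 0.5860


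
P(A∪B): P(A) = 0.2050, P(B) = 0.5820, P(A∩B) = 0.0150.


P(A∪B) = 0.2050 + 0.5820 - 0.0150
= 0.7870 - 0.0150
= 0.7720

P(A∪B) = 0.7720


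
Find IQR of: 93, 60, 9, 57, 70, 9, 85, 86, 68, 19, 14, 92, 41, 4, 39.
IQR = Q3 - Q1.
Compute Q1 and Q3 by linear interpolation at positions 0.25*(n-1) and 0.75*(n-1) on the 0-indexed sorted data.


Sorted: 4, 9, 9, 14, 19, 39, 41, 57, 60, 68, 70, 85, 86, 92, 93
Q1 (25th %ile) = 16.5000
Q3 (75th %ile) = 77.5000
IQR = 77.5000 - 16.5000 = 61.0000

IQR = 61.0000


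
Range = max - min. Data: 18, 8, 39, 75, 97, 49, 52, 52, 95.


Max = 97, Min = 8
Range = 97 - 8 = 89

Range = 89


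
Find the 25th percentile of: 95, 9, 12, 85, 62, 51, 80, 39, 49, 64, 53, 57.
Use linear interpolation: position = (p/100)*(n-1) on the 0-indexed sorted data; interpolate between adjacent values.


Sorted: 9, 12, 39, 49, 51, 53, 57, 62, 64, 80, 85, 95
n = 12
Index = 25/100 * 11 = 2.7500
Lower = data[2] = 39, Upper = data[3] = 49
P25 = 39 + 0.7500*(10) = 46.5000

P25 = 46.5000


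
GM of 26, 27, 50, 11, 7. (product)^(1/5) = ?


Product = 26 × 27 × 50 × 11 × 7 = 2702700
GM = 2702700^(1/5) = 19.3357

GM = 19.3357


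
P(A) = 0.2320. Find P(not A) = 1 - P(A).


P(not A) = 1 - 0.2320 = 0.7680

P(not A) = 0.7680


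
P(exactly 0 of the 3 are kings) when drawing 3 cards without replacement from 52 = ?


Hypergeometric: P(X=0) = C(4,0)·C(48,3) / C(52,3)
= 1 × 17296 / 22100
= 17296/22100 = 0.7826

P = 0.7826


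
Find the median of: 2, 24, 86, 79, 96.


Sorted: 2, 24, 79, 86, 96
n = 5 (odd)
Middle value = 79

Median = 79


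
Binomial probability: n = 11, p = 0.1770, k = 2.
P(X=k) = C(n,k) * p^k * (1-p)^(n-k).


C(11,2) = 55
p^2 = 0.031329
(1-p)^9 = 0.173220
P = 55 * 0.031329 * 0.173220 = 0.2985

P(X=2) = 0.2985


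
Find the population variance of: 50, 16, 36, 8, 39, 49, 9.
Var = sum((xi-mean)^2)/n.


Mean = 29.5714
Squared deviations: 417.3265, 184.1837, 41.3265, 465.3265, 88.8980, 377.4694, 423.1837
Sum = 1997.7143
Variance = 1997.7143/7 = 285.3878

Variance = 285.3878


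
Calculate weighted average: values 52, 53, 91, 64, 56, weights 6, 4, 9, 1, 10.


Numerator = 52*6 + 53*4 + 91*9 + 64*1 + 56*10 = 1967
Denominator = 6 + 4 + 9 + 1 + 10 = 30
WM = 1967/30 = 65.5667

WM = 65.5667


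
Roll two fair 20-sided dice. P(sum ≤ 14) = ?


Total outcomes = 20×20 = 400
Favorable (sum ≤ 14): 91
P = 91/400 = 0.2275

P = 0.2275


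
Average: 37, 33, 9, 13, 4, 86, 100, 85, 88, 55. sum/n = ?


Sum = 37 + 33 + 9 + 13 + 4 + 86 + 100 + 85 + 88 + 55 = 510
n = 10
Mean = 510/10 = 51.0000

Mean = 51.0000


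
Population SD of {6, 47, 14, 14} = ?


Mean = 20.2500
Variance = 249.1875
SD = sqrt(249.1875) = 15.7857

SD = 15.7857


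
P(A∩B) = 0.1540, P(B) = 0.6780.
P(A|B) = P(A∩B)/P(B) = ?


P(A|B) = 0.1540/0.6780 = 0.2271

P(A|B) = 0.2271


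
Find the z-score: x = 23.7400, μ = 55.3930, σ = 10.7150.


z = (23.7400 - 55.3930)/10.7150
= -31.6530/10.7150
= -2.9541

z = -2.9541


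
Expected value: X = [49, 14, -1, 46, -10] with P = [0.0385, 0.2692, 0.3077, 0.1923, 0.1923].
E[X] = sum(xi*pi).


E[X] = 49*0.0385 + 14*0.2692 - 1*0.3077 + 46*0.1923 - 10*0.1923
= 1.8865 + 3.7688 - 0.3077 + 8.8458 - 1.9230
= 12.2704

E[X] = 12.2704


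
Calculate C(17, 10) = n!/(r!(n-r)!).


C(17,10) = 17!/(10! × 7!)
= 355687428096000/(3628800 × 5040)
= 19448

C(17,10) = 19448


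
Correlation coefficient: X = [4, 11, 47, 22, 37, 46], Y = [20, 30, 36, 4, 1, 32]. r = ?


Mean X = 27.8333, Mean Y = 20.5000
SD X = 16.667500, SD Y = 13.635126
Cov = 45.916667
r = 45.916667/(16.667500*13.635126) = 0.2020

r = 0.2020


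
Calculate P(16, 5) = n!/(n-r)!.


P(16,5) = 16!/11!
= 20922789888000/39916800
= 524160

P(16,5) = 524160


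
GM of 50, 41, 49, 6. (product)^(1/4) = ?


Product = 50 × 41 × 49 × 6 = 602700
GM = 602700^(1/4) = 27.8628

GM = 27.8628


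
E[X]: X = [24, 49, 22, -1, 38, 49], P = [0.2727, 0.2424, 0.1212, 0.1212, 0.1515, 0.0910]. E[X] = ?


E[X] = 24*0.2727 + 49*0.2424 + 22*0.1212 - 1*0.1212 + 38*0.1515 + 49*0.0910
= 6.5448 + 11.8776 + 2.6664 - 0.1212 + 5.7570 + 4.4590
= 31.1836

E[X] = 31.1836


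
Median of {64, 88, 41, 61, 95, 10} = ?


Sorted: 10, 41, 61, 64, 88, 95
n = 6 (even)
Middle values: 61 and 64
Median = (61+64)/2 = 62.5000

Median = 62.5000


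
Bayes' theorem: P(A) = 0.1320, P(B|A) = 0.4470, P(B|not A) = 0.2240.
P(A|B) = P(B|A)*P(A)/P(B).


P(B) = P(B|A)*P(A) + P(B|A')*P(A')
= 0.4470*0.1320 + 0.2240*0.8680
= 0.059004 + 0.194432 = 0.253436
P(A|B) = 0.059004/0.253436 = 0.2328

P(A|B) = 0.2328


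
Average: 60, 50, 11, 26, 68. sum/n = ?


Sum = 60 + 50 + 11 + 26 + 68 = 215
n = 5
Mean = 215/5 = 43.0000

Mean = 43.0000


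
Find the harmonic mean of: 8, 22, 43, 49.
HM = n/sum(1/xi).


Sum of reciprocals = 1/8 + 1/22 + 1/43 + 1/49 = 0.214119
HM = 4/0.214119 = 18.6812

HM = 18.6812


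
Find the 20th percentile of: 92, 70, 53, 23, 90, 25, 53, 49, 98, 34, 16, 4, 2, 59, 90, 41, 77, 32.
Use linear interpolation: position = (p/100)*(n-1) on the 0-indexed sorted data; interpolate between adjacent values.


Sorted: 2, 4, 16, 23, 25, 32, 34, 41, 49, 53, 53, 59, 70, 77, 90, 90, 92, 98
n = 18
Index = 20/100 * 17 = 3.4000
Lower = data[3] = 23, Upper = data[4] = 25
P20 = 23 + 0.4000*(2) = 23.8000

P20 = 23.8000


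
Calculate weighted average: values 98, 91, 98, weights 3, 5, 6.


Numerator = 98*3 + 91*5 + 98*6 = 1337
Denominator = 3 + 5 + 6 = 14
WM = 1337/14 = 95.5000

WM = 95.5000


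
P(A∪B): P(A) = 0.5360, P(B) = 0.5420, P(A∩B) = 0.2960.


P(A∪B) = 0.5360 + 0.5420 - 0.2960
= 1.0780 - 0.2960
= 0.7820

P(A∪B) = 0.7820


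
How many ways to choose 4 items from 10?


C(10,4) = 10!/(4! × 6!)
= 3628800/(24 × 720)
= 210

C(10,4) = 210


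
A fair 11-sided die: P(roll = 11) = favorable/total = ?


Favorable outcomes (roll = 11): 1
Total outcomes = 11
P = 1/11 = 0.0909

P = 0.0909


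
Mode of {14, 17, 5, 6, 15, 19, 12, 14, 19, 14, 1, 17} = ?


Frequencies: 1:1, 5:1, 6:1, 12:1, 14:3, 15:1, 17:2, 19:2
Max frequency = 3
Mode = 14

Mode = 14


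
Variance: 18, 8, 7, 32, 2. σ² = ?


Mean = 13.4000
Squared deviations: 21.1600, 29.1600, 40.9600, 345.9600, 129.9600
Sum = 567.2000
Variance = 567.2000/5 = 113.4400

Variance = 113.4400


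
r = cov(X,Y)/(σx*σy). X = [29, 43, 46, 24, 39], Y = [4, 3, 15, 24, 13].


Mean X = 36.2000, Mean Y = 11.8000
SD X = 8.376157, SD Y = 7.730459
Cov = -23.560000
r = -23.560000/(8.376157*7.730459) = -0.3639

r = -0.3639


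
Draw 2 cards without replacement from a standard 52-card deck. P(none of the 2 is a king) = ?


P(no kings) = (48/52) × (47/51)
= 0.8507

P = 0.8507
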